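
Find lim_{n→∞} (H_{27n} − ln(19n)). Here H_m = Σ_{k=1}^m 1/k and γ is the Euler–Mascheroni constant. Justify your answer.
lim = ln(27/19) + γ

By Euler-Maclaurin, H_m = ln m + γ + O(1/m). So
  H_{27n} − ln(19n) = ln(27n) + γ − ln(19n) + O(1/n)
                       = ln(27/19) + γ + O(1/n).
Hence the limit is ln(27/19) + γ.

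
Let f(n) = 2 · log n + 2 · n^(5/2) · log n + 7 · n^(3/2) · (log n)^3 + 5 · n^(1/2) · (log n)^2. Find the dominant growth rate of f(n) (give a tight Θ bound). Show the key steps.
f(n) ∈ Θ(n^(5/2) · log n)

Compare the terms by growth order. For large n, n^a · (log n)^b dominates n^a' · (log n)^b' iff a > a', or (a = a' and b > b'). Ranking the 4 terms shows the dominant one is 2 · n^(5/2) · log n. Hence f(n) ∈ Θ(n^(5/2) · log n).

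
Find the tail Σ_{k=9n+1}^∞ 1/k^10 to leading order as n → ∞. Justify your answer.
Σ_{k>9n} 1/k^10 ~ 1/(9 · (9n)^9)

Compare to the integral: ∫_{9n}^∞ x^(−10) dx = [−x^(−9)/9]_{9n}^∞ = 1/((10−1)·(9n)^9). Euler-Maclaurin then gives
  Σ_{k>9n} 1/k^10 = ∫_{9n}^∞ dx/x^10 − 1/(2·(9n)^10) + O(1/(9n)^11).
(Equivalently this is ζ(10) − Σ_{k≤9n} 1/k^10.)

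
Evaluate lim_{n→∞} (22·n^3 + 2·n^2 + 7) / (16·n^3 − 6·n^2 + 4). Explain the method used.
lim = 22/16 = 11/8

For large n the leading n^3 terms dominate both numerator and denominator. Dividing top and bottom by n^3, every other term tends to 0, leaving 22/16 = 11/8.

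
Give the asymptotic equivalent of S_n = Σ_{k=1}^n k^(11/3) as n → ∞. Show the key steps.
S_n ~ (3/14) · n^(14/3)

Integral comparison: Σ_{k=1}^n k^(11/3) = ∫_0^n x^(11/3) dx + O(n^(11/3)). The integral is n^(1 + 11/3) / (1 + 11/3) = n^((11+3)/3) / ((11+3)/3) = (3/14) · n^(14/3).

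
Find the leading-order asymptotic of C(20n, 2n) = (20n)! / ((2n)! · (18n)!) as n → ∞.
C(20n, 2n) ~ (10000000000/387420489)^(2n) · sqrt(5/(9π·2n))

Write N = 2n. Apply Stirling to each factorial:
  (10N)! ~ sqrt(2π·10N) · (10N/e)^(10N),
  N! ~ sqrt(2π N) · (N/e)^N,
  (9N)! ~ sqrt(2π·9N) · (9N/e)^(9N).
The exponential factors combine to (10N)^(10N) / (N^N · (9N)^(9N)) = 10^(10N)/9^(9N) = (10^10/9^9)^N = (10000000000/387420489)^N.
The square-root prefactors combine to sqrt(2π·10N) / (sqrt(2π N)·sqrt(2π·9N)) = sqrt(10 / (2π·9·N)) = sqrt(5/(9π·2n)).
Substituting N = 2n: C(20n, 2n) ~ (10000000000/387420489)^(2n) · sqrt(5/(9π·2n)).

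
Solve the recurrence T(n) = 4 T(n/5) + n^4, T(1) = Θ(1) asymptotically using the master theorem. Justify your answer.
T(n) = Θ(n^4)

log_5 4 ≈ 0.861. f(n) = n^4 dominates n^(log_5 4) since 4 > 0.861, and the regularity condition a·f(n/b) = 4·(n/5)^4 = (4/625)·n^4 ≤ c·f(n) holds with c = 4/625 ≈ 0.0064 < 1. So this is Case 3: T(n) = Θ(f(n)) = Θ(n^4).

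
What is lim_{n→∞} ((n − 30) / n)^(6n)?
lim = e^(−180)

Rewrite as (1 − 30/n)^(6n). By the standard limit (1 + x/n)^n → e^x, we have (1 − 30/n)^n → e^(−30), and raising to the 6th power gives e^(−180).
More precisely, ln[(1 − 30/n)^(6n)] = 6n · ln(1 − 30/n) = 6n · (-30/n + O(1/n^2)) = -180 + O(1/n) → -180.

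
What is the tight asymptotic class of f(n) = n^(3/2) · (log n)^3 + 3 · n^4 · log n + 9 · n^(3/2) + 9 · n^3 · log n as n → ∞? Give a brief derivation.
f(n) ∈ Θ(n^4 · log n)

Compare the terms by growth order. For large n, n^a · (log n)^b dominates n^a' · (log n)^b' iff a > a', or (a = a' and b > b'). Ranking the 4 terms shows the dominant one is 3 · n^4 · log n. Hence f(n) ∈ Θ(n^4 · log n).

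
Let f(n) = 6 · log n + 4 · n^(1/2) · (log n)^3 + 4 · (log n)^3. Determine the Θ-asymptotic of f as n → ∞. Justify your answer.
f(n) ∈ Θ(n^(1/2) · (log n)^3)

Compare the terms by growth order. For large n, n^a · (log n)^b dominates n^a' · (log n)^b' iff a > a', or (a = a' and b > b'). Ranking the 3 terms shows the dominant one is 4 · n^(1/2) · (log n)^3. Hence f(n) ∈ Θ(n^(1/2) · (log n)^3).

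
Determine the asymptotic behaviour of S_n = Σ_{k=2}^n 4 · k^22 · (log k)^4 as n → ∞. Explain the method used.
S_n ~ 4 · n^23 · (log n)^4 / 23

By integral comparison, S_n = ∫_1^n 4 · x^22 · (log x)^4 dx + O(n^22 · (log n)^4). For the integral, the leading term of ∫_1^n x^22 (log x)^4 dx is n^23/23 · (log n)^4 (by repeated integration by parts; each step lowers the log-exponent and produces a relatively O(1/log n) correction). Hence S_n ~ 4 · n^23 · (log n)^4 / 23.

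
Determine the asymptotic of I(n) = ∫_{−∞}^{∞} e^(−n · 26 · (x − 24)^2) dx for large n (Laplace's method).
I(n) = sqrt(π/(26n))

Here φ(x) = 26 · (x − 24)^2 has its unique minimum at x* = 24 with φ(x*) = 0 and φ''(x*) = 52. Laplace's method gives
  I(n) ~ e^(−n φ(x*)) · sqrt(2π / (n · φ''(x*))) = sqrt(2π / (52n)) = sqrt(π/(26n)).
This is exact: substituting u = (x − 24)·sqrt(26n) gives I(n) = (1/sqrt(26n)) ∫_{−∞}^{∞} e^(−u^2) du = sqrt(π/(26n)).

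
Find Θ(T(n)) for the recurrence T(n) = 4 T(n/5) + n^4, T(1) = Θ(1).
T(n) = Θ(n^4)

log_5 4 ≈ 0.861. f(n) = n^4 dominates n^(log_5 4) since 4 > 0.861, and the regularity condition a·f(n/b) = 4·(n/5)^4 = (4/625)·n^4 ≤ c·f(n) holds with c = 4/625 ≈ 0.0064 < 1. So this is Case 3: T(n) = Θ(f(n)) = Θ(n^4).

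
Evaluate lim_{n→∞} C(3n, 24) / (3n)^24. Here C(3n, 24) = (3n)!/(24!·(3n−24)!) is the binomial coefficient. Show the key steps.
lim = 1/24! = 1/620448401733239439360000

With N = 3n → ∞: C(N, 24) / N^24 = [N(N−1)…(N−23)] / (24! · N^24) = (1/24!) · 1 · (1 − 1/(3n)) · … · (1 − 23/(3n)). Each factor → 1 as N → ∞, so the limit is 1/24! = 1/620448401733239439360000.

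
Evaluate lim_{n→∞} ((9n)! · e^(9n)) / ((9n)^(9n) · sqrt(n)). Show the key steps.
lim = sqrt(2π·9)

Stirling: (9n)! ~ sqrt(2π·9n) · (9n/e)^(9n). Hence
  (9n)! · e^(9n) / (9n)^(9n) ~ sqrt(2π·9n).
Dividing by sqrt(n): sqrt(2π·9n) / sqrt(n) = sqrt(2π·9) · n^((1−1)/2), so the limit is sqrt(2π·9).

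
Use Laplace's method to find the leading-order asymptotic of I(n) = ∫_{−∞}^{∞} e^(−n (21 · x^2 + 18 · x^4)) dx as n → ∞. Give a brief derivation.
I(n) ~ sqrt(π/(21n))

φ(x) = 21 · x^2 + 18 · x^4 has its unique global minimum at x* = 0 (since φ'(x) = 42x + 72x^3 = 0 only at x = 0 for real x with both coefficients positive, and φ → ∞ as |x| → ∞). At x* = 0, φ(0) = 0 and φ''(0) = 42. Laplace's method then gives
  I(n) ~ sqrt(2π / (n · φ''(0))) · e^(−n φ(0)) = sqrt(2π / (42n)) = sqrt(π/(21n)).
The 18 · x^4 term contributes only at subleading order (an O(1/n) relative correction).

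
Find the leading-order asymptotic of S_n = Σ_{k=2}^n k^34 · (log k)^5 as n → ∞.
S_n ~ n^35 · (log n)^5 / 35

By integral comparison, S_n = ∫_1^n x^34 · (log x)^5 dx + O(n^34 · (log n)^5). For the integral, the leading term of ∫_1^n x^34 (log x)^5 dx is n^35/35 · (log n)^5 (by repeated integration by parts; each step lowers the log-exponent and produces a relatively O(1/log n) correction). Hence S_n ~ n^35 · (log n)^5 / 35.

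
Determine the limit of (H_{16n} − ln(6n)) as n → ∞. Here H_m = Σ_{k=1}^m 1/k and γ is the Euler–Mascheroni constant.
lim = ln(8/3) + γ

By Euler-Maclaurin, H_m = ln m + γ + O(1/m). So
  H_{16n} − ln(6n) = ln(16n) + γ − ln(6n) + O(1/n)
                       = ln(16/6) + γ + O(1/n).
Hence the limit is ln(16/6) + γ (= ln(8/3)).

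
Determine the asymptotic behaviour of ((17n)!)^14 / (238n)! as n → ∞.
((17n)!)^14/(238n)! ~ ((2π·17n)^(13/2) / sqrt(14)) · 14^(−14·17n)  →  0

Write N = 17n. Stirling: N! ~ sqrt(2π N)(N/e)^N and (14N)! ~ sqrt(2π·14N)·(14N/e)^(14N).
  (N!)^14/(14N)! ~ (2π N)^(14/2) (N/e)^(14N) / [sqrt(2π·14N) (14N/e)^(14N)]
     = (2π N)^(14/2) / sqrt(2π·14N) · (N/(14N))^(14N)
     = (2π N)^((14−1)/2) / sqrt(14) · 14^(−14N).
Since 14^14 > 1, the factor 14^(−14N) decays exponentially, so the ratio → 0. Substituting N = 17n gives the stated form.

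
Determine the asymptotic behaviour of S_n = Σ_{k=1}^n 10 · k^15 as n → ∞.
S_n ~ 5 · n^16 / 8

By integral comparison (Euler-Maclaurin), Σ_{k=1}^n 10 · k^15 = 10 · ∫_0^n x^15 dx + O(n^15) = 10 · n^16/16 = 5 · n^16 / 8 + O(n^15). (Equivalently, Faulhaber's formula gives the same leading term.)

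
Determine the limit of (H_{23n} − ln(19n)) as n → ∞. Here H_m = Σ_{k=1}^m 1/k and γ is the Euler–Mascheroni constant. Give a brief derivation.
lim = ln(23/19) + γ

By Euler-Maclaurin, H_m = ln m + γ + O(1/m). So
  H_{23n} − ln(19n) = ln(23n) + γ − ln(19n) + O(1/n)
                       = ln(23/19) + γ + O(1/n).
Hence the limit is ln(23/19) + γ.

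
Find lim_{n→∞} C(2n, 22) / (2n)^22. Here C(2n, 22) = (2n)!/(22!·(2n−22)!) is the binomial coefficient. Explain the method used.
lim = 1/22! = 1/1124000727777607680000

With N = 2n → ∞: C(N, 22) / N^22 = [N(N−1)…(N−21)] / (22! · N^22) = (1/22!) · 1 · (1 − 1/(2n)) · … · (1 − 21/(2n)). Each factor → 1 as N → ∞, so the limit is 1/22! = 1/1124000727777607680000.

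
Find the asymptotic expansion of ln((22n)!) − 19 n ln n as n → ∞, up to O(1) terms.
ln((22n)!) − 19 n ln n = 3 n ln n + 22(ln 22 − 1) n + (1/2) ln(2π·22n) + O(1/n)

Stirling: ln((22n)!) = 22n ln(22n) − 22n + (1/2) ln(2π·22n) + O(1/n).
Expand 22n ln(22n) = 22n (ln n + ln 22) = 22n ln n + 22n ln 22.
Subtract 19n ln n: leading term is (22 − 19) n ln n = 3 n ln n. The next term is 22n ln 22 − 22n = 22(ln 22 − 1) n. Then the (1/2) ln(2π·22n) correction.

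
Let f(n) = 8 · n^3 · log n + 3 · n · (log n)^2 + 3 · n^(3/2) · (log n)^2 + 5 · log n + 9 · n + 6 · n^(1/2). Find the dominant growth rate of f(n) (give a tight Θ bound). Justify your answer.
f(n) ∈ Θ(n^3 · log n)

Compare the terms by growth order. For large n, n^a · (log n)^b dominates n^a' · (log n)^b' iff a > a', or (a = a' and b > b'). Ranking the 6 terms shows the dominant one is 8 · n^3 · log n. Hence f(n) ∈ Θ(n^3 · log n).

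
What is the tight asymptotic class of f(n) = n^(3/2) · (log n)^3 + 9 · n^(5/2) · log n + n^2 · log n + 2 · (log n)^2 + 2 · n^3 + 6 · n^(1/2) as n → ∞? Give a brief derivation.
f(n) ∈ Θ(n^3)

Compare the terms by growth order. For large n, n^a · (log n)^b dominates n^a' · (log n)^b' iff a > a', or (a = a' and b > b'). Ranking the 6 terms shows the dominant one is 2 · n^3. Hence f(n) ∈ Θ(n^3).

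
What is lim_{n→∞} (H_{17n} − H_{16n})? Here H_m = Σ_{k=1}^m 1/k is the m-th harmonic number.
lim = ln(17/16)

Euler-Maclaurin gives H_m = ln m + γ + 1/(2m) + O(1/m^2). The γ and O(1/m) terms cancel in the difference:
  H_{17n} − H_{16n} = ln(17n) − ln(16n) + O(1/n) = ln(17/16) + O(1/n).
Hence the limit is ln(17/16).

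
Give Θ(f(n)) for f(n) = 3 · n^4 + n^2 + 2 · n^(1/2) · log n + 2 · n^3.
f(n) ∈ Θ(n^4)

Compare the terms by growth order. For large n, n^a · (log n)^b dominates n^a' · (log n)^b' iff a > a', or (a = a' and b > b'). Ranking the 4 terms shows the dominant one is 3 · n^4. Hence f(n) ∈ Θ(n^4).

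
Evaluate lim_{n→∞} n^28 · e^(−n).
lim = 0

Exponentials with base > 1 dominate every fixed polynomial: for any fixed c, n^c / e^n → 0 as n → ∞ (e.g. by the ratio test, or since e^n grows faster than any power of n). Hence n^28 · e^(−n) = n^28 / e^n → 0.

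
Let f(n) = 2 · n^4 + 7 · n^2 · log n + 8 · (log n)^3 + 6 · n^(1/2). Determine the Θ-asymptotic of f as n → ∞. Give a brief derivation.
f(n) ∈ Θ(n^4)

Compare the terms by growth order. For large n, n^a · (log n)^b dominates n^a' · (log n)^b' iff a > a', or (a = a' and b > b'). Ranking the 4 terms shows the dominant one is 2 · n^4. Hence f(n) ∈ Θ(n^4).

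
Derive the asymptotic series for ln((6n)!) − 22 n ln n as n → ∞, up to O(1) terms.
ln((6n)!) − 22 n ln n = −16 n ln n + 6(ln 6 − 1) n + (1/2) ln(2π·6n) + O(1/n)

Stirling: ln((6n)!) = 6n ln(6n) − 6n + (1/2) ln(2π·6n) + O(1/n).
Expand 6n ln(6n) = 6n (ln n + ln 6) = 6n ln n + 6n ln 6.
Subtract 22n ln n: leading term is (6 − 22) n ln n = −16 n ln n. The next term is 6n ln 6 − 6n = 6(ln 6 − 1) n. Then the (1/2) ln(2π·6n) correction.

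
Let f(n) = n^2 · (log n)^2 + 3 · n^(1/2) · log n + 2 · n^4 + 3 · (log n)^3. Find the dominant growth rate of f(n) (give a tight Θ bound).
f(n) ∈ Θ(n^4)

Compare the terms by growth order. For large n, n^a · (log n)^b dominates n^a' · (log n)^b' iff a > a', or (a = a' and b > b'). Ranking the 4 terms shows the dominant one is 2 · n^4. Hence f(n) ∈ Θ(n^4).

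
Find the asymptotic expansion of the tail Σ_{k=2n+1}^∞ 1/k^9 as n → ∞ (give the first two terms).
Σ_{k>2n} 1/k^9 = 1/(8 · (2n)^8) − 1/(2 · (2n)^9) + O(1/(2n)^10)

Compare to the integral: ∫_{2n}^∞ x^(−9) dx = [−x^(−8)/8]_{2n}^∞ = 1/((9−1)·(2n)^8). The Euler-Maclaurin correction adds −f(2n)/2 = −1/(2·(2n)^9). Euler-Maclaurin then gives
  Σ_{k>2n} 1/k^9 = ∫_{2n}^∞ dx/x^9 − 1/(2·(2n)^9) + O(1/(2n)^10).
(Equivalently this is ζ(9) − Σ_{k≤2n} 1/k^9.)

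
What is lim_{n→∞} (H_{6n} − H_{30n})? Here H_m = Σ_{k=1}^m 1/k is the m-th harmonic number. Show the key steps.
lim = ln(6/30) = −ln 5

Euler-Maclaurin gives H_m = ln m + γ + 1/(2m) + O(1/m^2). The γ and O(1/m) terms cancel in the difference:
  H_{6n} − H_{30n} = ln(6n) − ln(30n) + O(1/n) = ln(6/30) + O(1/n).
Hence the limit is ln(6/30) = −ln 5.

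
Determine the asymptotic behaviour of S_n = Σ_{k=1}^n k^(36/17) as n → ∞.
S_n ~ (17/53) · n^(53/17)

Integral comparison: Σ_{k=1}^n k^(36/17) = ∫_0^n x^(36/17) dx + O(n^(36/17)). The integral is n^(1 + 36/17) / (1 + 36/17) = n^((36+17)/17) / ((36+17)/17) = (17/53) · n^(53/17).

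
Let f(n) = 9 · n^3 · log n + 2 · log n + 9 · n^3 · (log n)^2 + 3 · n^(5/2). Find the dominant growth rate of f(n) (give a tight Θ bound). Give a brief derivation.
f(n) ∈ Θ(n^3 · (log n)^2)

Compare the terms by growth order. For large n, n^a · (log n)^b dominates n^a' · (log n)^b' iff a > a', or (a = a' and b > b'). Ranking the 4 terms shows the dominant one is 9 · n^3 · (log n)^2. Hence f(n) ∈ Θ(n^3 · (log n)^2).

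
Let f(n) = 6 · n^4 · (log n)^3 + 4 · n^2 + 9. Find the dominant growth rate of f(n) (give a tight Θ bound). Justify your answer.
f(n) ∈ Θ(n^4 · (log n)^3)

Compare the terms by growth order. For large n, n^a · (log n)^b dominates n^a' · (log n)^b' iff a > a', or (a = a' and b > b'). Ranking the 3 terms shows the dominant one is 6 · n^4 · (log n)^3. Hence f(n) ∈ Θ(n^4 · (log n)^3).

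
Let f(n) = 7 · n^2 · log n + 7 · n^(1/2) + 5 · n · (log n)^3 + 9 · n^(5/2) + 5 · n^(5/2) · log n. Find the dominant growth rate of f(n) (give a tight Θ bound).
f(n) ∈ Θ(n^(5/2) · log n)

Compare the terms by growth order. For large n, n^a · (log n)^b dominates n^a' · (log n)^b' iff a > a', or (a = a' and b > b'). Ranking the 5 terms shows the dominant one is 5 · n^(5/2) · log n. Hence f(n) ∈ Θ(n^(5/2) · log n).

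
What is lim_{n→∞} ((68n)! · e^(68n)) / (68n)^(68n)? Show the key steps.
lim = ∞

Stirling: (68n)! ~ sqrt(2π·68n) · (68n/e)^(68n). Hence
  (68n)! · e^(68n) / (68n)^(68n) ~ sqrt(2π·68n) = sqrt(2π·68) · sqrt(n) → ∞.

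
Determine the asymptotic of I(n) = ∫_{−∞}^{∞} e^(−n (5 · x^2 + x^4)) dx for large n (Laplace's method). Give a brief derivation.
I(n) ~ sqrt(π/(5n))

φ(x) = 5 · x^2 + x^4 has its unique global minimum at x* = 0 (since φ'(x) = 10x + 4x^3 = 0 only at x = 0 for real x with both coefficients positive, and φ → ∞ as |x| → ∞). At x* = 0, φ(0) = 0 and φ''(0) = 10. Laplace's method then gives
  I(n) ~ sqrt(2π / (n · φ''(0))) · e^(−n φ(0)) = sqrt(2π / (10n)) = sqrt(π/(5n)).
The x^4 term contributes only at subleading order (an O(1/n) relative correction).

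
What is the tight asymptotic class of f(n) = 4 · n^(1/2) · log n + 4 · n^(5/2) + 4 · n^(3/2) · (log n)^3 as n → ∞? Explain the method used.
f(n) ∈ Θ(n^(5/2))

Compare the terms by growth order. For large n, n^a · (log n)^b dominates n^a' · (log n)^b' iff a > a', or (a = a' and b > b'). Ranking the 3 terms shows the dominant one is 4 · n^(5/2). Hence f(n) ∈ Θ(n^(5/2)).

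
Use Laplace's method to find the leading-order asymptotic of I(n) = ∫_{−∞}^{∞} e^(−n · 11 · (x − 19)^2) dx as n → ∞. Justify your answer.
I(n) = sqrt(π/(11n))

Here φ(x) = 11 · (x − 19)^2 has its unique minimum at x* = 19 with φ(x*) = 0 and φ''(x*) = 22. Laplace's method gives
  I(n) ~ e^(−n φ(x*)) · sqrt(2π / (n · φ''(x*))) = sqrt(2π / (22n)) = sqrt(π/(11n)).
This is exact: substituting u = (x − 19)·sqrt(11n) gives I(n) = (1/sqrt(11n)) ∫_{−∞}^{∞} e^(−u^2) du = sqrt(π/(11n)).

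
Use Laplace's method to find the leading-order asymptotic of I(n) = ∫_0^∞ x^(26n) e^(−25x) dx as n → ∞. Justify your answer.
I(n) ~ (sqrt(2π·26n) / 25) · (26n/(25e))^(26n)

Write the integrand as exp(26n ln x − 25x) and set f(x) = 26n ln x − 25x. Then f'(x) = 26n/x − 25 = 0 at x* = 26n/25, and f''(x*) = −26n/x*^2 = −25^2/(26n). Laplace's method (interior maximum) gives
  I(n) ~ e^(f(x*)) · sqrt(2π / |f''(x*)|)
        = exp(26n ln(26n/25) − 26n) · sqrt(2π · 26n / 25^2)
        = (26n/25)^(26n) e^(−26n) · sqrt(2π·26n) / 25
        = (sqrt(2π·26n) / 25) · (26n/(25e))^(26n).
This matches Γ(26n+1)/25^(26n+1) with Stirling applied to Γ.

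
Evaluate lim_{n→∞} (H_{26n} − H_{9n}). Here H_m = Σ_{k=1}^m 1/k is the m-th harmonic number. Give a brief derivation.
lim = ln(26/9)

Euler-Maclaurin gives H_m = ln m + γ + 1/(2m) + O(1/m^2). The γ and O(1/m) terms cancel in the difference:
  H_{26n} − H_{9n} = ln(26n) − ln(9n) + O(1/n) = ln(26/9) + O(1/n).
Hence the limit is ln(26/9).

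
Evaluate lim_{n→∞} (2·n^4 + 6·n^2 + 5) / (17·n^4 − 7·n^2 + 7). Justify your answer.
lim = 2/17

For large n the leading n^4 terms dominate both numerator and denominator. Dividing top and bottom by n^4, every other term tends to 0, leaving 2/17.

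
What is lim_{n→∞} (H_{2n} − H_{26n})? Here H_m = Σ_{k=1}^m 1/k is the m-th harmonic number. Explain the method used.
lim = ln(2/26) = −ln 13

Euler-Maclaurin gives H_m = ln m + γ + 1/(2m) + O(1/m^2). The γ and O(1/m) terms cancel in the difference:
  H_{2n} − H_{26n} = ln(2n) − ln(26n) + O(1/n) = ln(2/26) + O(1/n).
Hence the limit is ln(2/26) = −ln 13.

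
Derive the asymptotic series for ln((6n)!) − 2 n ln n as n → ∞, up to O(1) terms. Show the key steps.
ln((6n)!) − 2 n ln n = 4 n ln n + 6(ln 6 − 1) n + (1/2) ln(2π·6n) + O(1/n)

Stirling: ln((6n)!) = 6n ln(6n) − 6n + (1/2) ln(2π·6n) + O(1/n).
Expand 6n ln(6n) = 6n (ln n + ln 6) = 6n ln n + 6n ln 6.
Subtract 2n ln n: leading term is (6 − 2) n ln n = 4 n ln n. The next term is 6n ln 6 − 6n = 6(ln 6 − 1) n. Then the (1/2) ln(2π·6n) correction.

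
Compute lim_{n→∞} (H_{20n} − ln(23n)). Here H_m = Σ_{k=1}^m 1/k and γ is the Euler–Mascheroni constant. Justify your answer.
lim = ln(20/23) + γ

By Euler-Maclaurin, H_m = ln m + γ + O(1/m). So
  H_{20n} − ln(23n) = ln(20n) + γ − ln(23n) + O(1/n)
                       = ln(20/23) + γ + O(1/n).
Hence the limit is ln(20/23) + γ.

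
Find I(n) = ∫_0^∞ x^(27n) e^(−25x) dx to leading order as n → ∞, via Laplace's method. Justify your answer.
I(n) ~ (sqrt(2π·27n) / 25) · (27n/(25e))^(27n)

Write the integrand as exp(27n ln x − 25x) and set f(x) = 27n ln x − 25x. Then f'(x) = 27n/x − 25 = 0 at x* = 27n/25, and f''(x*) = −27n/x*^2 = −25^2/(27n). Laplace's method (interior maximum) gives
  I(n) ~ e^(f(x*)) · sqrt(2π / |f''(x*)|)
        = exp(27n ln(27n/25) − 27n) · sqrt(2π · 27n / 25^2)
        = (27n/25)^(27n) e^(−27n) · sqrt(2π·27n) / 25
        = (sqrt(2π·27n) / 25) · (27n/(25e))^(27n).
This matches Γ(27n+1)/25^(27n+1) with Stirling applied to Γ.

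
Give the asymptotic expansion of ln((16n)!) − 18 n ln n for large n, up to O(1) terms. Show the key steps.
ln((16n)!) − 18 n ln n = −2 n ln n + 16(ln 16 − 1) n + (1/2) ln(2π·16n) + O(1/n)

Stirling: ln((16n)!) = 16n ln(16n) − 16n + (1/2) ln(2π·16n) + O(1/n).
Expand 16n ln(16n) = 16n (ln n + ln 16) = 16n ln n + 16n ln 16.
Subtract 18n ln n: leading term is (16 − 18) n ln n = −2 n ln n. The next term is 16n ln 16 − 16n = 16(ln 16 − 1) n. Then the (1/2) ln(2π·16n) correction.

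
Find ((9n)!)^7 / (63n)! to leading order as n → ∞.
((9n)!)^7/(63n)! ~ ((2π·9n)^(6/2) / sqrt(7)) · 7^(−7·9n)  →  0

Write N = 9n. Stirling: N! ~ sqrt(2π N)(N/e)^N and (7N)! ~ sqrt(2π·7N)·(7N/e)^(7N).
  (N!)^7/(7N)! ~ (2π N)^(7/2) (N/e)^(7N) / [sqrt(2π·7N) (7N/e)^(7N)]
     = (2π N)^(7/2) / sqrt(2π·7N) · (N/(7N))^(7N)
     = (2π N)^((7−1)/2) / sqrt(7) · 7^(−7N).
Since 7^7 > 1, the factor 7^(−7N) decays exponentially, so the ratio → 0. Substituting N = 9n gives the stated form.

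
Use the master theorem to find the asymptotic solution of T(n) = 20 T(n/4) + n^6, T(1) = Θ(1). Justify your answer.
T(n) = Θ(n^6)

log_4 20 ≈ 2.161. f(n) = n^6 dominates n^(log_4 20) since 6 > 2.161, and the regularity condition a·f(n/b) = 20·(n/4)^6 = (20/4096)·n^6 ≤ c·f(n) holds with c = 20/4096 ≈ 0.00488 < 1. So this is Case 3: T(n) = Θ(f(n)) = Θ(n^6).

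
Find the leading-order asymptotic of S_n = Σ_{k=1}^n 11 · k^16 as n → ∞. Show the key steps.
S_n ~ 11 · n^17 / 17

By integral comparison (Euler-Maclaurin), Σ_{k=1}^n 11 · k^16 = 11 · ∫_0^n x^16 dx + O(n^16) = 11 · n^17/17 + O(n^16). (Equivalently, Faulhaber's formula gives the same leading term.)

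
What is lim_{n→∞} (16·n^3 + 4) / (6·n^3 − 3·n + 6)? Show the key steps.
lim = 16/6 = 8/3

For large n the leading n^3 terms dominate both numerator and denominator. Dividing top and bottom by n^3, every other term tends to 0, leaving 16/6 = 8/3.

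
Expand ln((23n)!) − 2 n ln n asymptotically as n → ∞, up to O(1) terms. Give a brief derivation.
ln((23n)!) − 2 n ln n = 21 n ln n + 23(ln 23 − 1) n + (1/2) ln(2π·23n) + O(1/n)

Stirling: ln((23n)!) = 23n ln(23n) − 23n + (1/2) ln(2π·23n) + O(1/n).
Expand 23n ln(23n) = 23n (ln n + ln 23) = 23n ln n + 23n ln 23.
Subtract 2n ln n: leading term is (23 − 2) n ln n = 21 n ln n. The next term is 23n ln 23 − 23n = 23(ln 23 − 1) n. Then the (1/2) ln(2π·23n) correction.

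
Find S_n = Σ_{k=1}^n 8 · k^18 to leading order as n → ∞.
S_n ~ 8 · n^19 / 19

By integral comparison (Euler-Maclaurin), Σ_{k=1}^n 8 · k^18 = 8 · ∫_0^n x^18 dx + O(n^18) = 8 · n^19/19 + O(n^18). (Equivalently, Faulhaber's formula gives the same leading term.)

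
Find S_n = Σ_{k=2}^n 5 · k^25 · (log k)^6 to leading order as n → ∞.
S_n ~ 5 · n^26 · (log n)^6 / 26

By integral comparison, S_n = ∫_1^n 5 · x^25 · (log x)^6 dx + O(n^25 · (log n)^6). For the integral, the leading term of ∫_1^n x^25 (log x)^6 dx is n^26/26 · (log n)^6 (by repeated integration by parts; each step lowers the log-exponent and produces a relatively O(1/log n) correction). Hence S_n ~ 5 · n^26 · (log n)^6 / 26.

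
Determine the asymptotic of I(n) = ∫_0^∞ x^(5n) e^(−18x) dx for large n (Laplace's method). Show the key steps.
I(n) ~ (sqrt(2π·5n) / 18) · (5n/(18e))^(5n)

Write the integrand as exp(5n ln x − 18x) and set f(x) = 5n ln x − 18x. Then f'(x) = 5n/x − 18 = 0 at x* = 5n/18, and f''(x*) = −5n/x*^2 = −18^2/(5n). Laplace's method (interior maximum) gives
  I(n) ~ e^(f(x*)) · sqrt(2π / |f''(x*)|)
        = exp(5n ln(5n/18) − 5n) · sqrt(2π · 5n / 18^2)
        = (5n/18)^(5n) e^(−5n) · sqrt(2π·5n) / 18
        = (sqrt(2π·5n) / 18) · (5n/(18e))^(5n).
This matches Γ(5n+1)/18^(5n+1) with Stirling applied to Γ.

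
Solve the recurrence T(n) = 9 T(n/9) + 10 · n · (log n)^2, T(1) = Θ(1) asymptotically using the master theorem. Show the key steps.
T(n) = Θ(n · (log n)^3)

Here log_9 9 = 1 and f(n) = 10 · n · (log n)^2 = Θ(n^(log_9 9) · (log n)^2). This is the extended Case 2 of the master theorem (f matches the critical exponent up to log factors), giving T(n) = Θ(n^(log_9 9) · (log n)^(2+1)) = Θ(n · (log n)^3).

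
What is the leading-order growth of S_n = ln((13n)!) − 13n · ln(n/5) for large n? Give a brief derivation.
S_n ~ 13n · (ln 65 − 1) + O(ln n)

Stirling: ln((13n)!) = 13n ln(13n) − 13n + O(ln n).
  S_n = 13n ln(13n) − 13n − 13n ln(n/5) + O(ln n)
      = 13n ln(13n) − 13n ln n + 13n ln 5 − 13n + O(ln n)
      = 13n ln 13 + 13n ln 5 − 13n + O(ln n)
      = 13n (ln 65 − 1) + O(ln n).
Numerically ln(65) − 1 ≈ 3.1744.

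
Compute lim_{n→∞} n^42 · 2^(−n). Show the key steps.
lim = 0

Exponentials with base > 1 dominate every fixed polynomial: for any fixed c, n^c / 2^n → 0 as n → ∞ (e.g. by the ratio test, or by writing 2^n = e^(n ln 2) and noting e^(n ln 2) / n^c → ∞). Hence n^42 · 2^(−n) = n^42 / 2^n → 0.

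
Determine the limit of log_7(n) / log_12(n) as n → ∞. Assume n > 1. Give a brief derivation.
lim = ln(12) / ln(7) = log_7(12)

Change of base: log_7(n) = ln n / ln 7 and log_12(n) = ln n / ln 12. The ratio is (ln n / ln 7) · (ln 12 / ln n) = ln 12 / ln 7, a constant independent of n. So the limit is ln 12 / ln 7 = log_7(12).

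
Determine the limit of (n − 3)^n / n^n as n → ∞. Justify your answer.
lim = e^(−3)

Rewrite as (1 − 3/n)^(n). By the standard limit (1 + x/n)^n → e^x, we have (1 − 3/n)^n → e^(−3), and raising to the 1st power gives e^(−3).
More precisely, ln[(1 − 3/n)^(n)] = n · ln(1 − 3/n) = n · (-3/n + O(1/n^2)) = -3 + O(1/n) → -3.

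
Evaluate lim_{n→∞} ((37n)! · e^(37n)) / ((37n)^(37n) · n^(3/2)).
lim = 0

Stirling: (37n)! ~ sqrt(2π·37n) · (37n/e)^(37n). Hence
  (37n)! · e^(37n) / (37n)^(37n) ~ sqrt(2π·37n).
Dividing by n^(3/2): sqrt(2π·37n) / n^(3/2) = sqrt(2π·37) · n^((1−3)/2), so the expression behaves like sqrt(2π·37) · n^((1−3)/2) → 0.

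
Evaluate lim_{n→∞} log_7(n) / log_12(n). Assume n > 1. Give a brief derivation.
lim = ln(12) / ln(7) = log_7(12)

Change of base: log_7(n) = ln n / ln 7 and log_12(n) = ln n / ln 12. The ratio is (ln n / ln 7) · (ln 12 / ln n) = ln 12 / ln 7, a constant independent of n. So the limit is ln 12 / ln 7 = log_7(12).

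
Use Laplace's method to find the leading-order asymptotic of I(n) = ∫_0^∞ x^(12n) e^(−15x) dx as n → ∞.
I(n) ~ (sqrt(2π·12n) / 15) · (12n/(15e))^(12n)

Write the integrand as exp(12n ln x − 15x) and set f(x) = 12n ln x − 15x. Then f'(x) = 12n/x − 15 = 0 at x* = 12n/15, and f''(x*) = −12n/x*^2 = −15^2/(12n). Laplace's method (interior maximum) gives
  I(n) ~ e^(f(x*)) · sqrt(2π / |f''(x*)|)
        = exp(12n ln(12n/15) − 12n) · sqrt(2π · 12n / 15^2)
        = (12n/15)^(12n) e^(−12n) · sqrt(2π·12n) / 15
        = (sqrt(2π·12n) / 15) · (12n/(15e))^(12n).
This matches Γ(12n+1)/15^(12n+1) with Stirling applied to Γ.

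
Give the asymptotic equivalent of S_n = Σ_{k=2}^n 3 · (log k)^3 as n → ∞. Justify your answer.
S_n ~ 3 · n · (log n)^3

By integral comparison, S_n = ∫_1^n 3 · (log x)^3 dx + O((log n)^3). For the integral, the leading term of ∫_1^n (log x)^3 dx is n · (log n)^3 (by repeated integration by parts; each step lowers the log-exponent and produces a relatively O(1/log n) correction). Hence S_n ~ 3 · n · (log n)^3.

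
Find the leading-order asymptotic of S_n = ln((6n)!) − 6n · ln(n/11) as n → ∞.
S_n ~ 6n · (ln 66 − 1) + O(ln n)

Stirling: ln((6n)!) = 6n ln(6n) − 6n + O(ln n).
  S_n = 6n ln(6n) − 6n − 6n ln(n/11) + O(ln n)
      = 6n ln(6n) − 6n ln n + 6n ln 11 − 6n + O(ln n)
      = 6n ln 6 + 6n ln 11 − 6n + O(ln n)
      = 6n (ln 66 − 1) + O(ln n).
Numerically ln(66) − 1 ≈ 3.1897.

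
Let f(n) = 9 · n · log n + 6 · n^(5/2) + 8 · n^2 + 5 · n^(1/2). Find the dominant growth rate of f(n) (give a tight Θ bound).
f(n) ∈ Θ(n^(5/2))

Compare the terms by growth order. For large n, n^a · (log n)^b dominates n^a' · (log n)^b' iff a > a', or (a = a' and b > b'). Ranking the 4 terms shows the dominant one is 6 · n^(5/2). Hence f(n) ∈ Θ(n^(5/2)).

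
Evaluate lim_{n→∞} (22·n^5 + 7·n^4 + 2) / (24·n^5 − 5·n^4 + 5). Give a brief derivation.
lim = 22/24 = 11/12

For large n the leading n^5 terms dominate both numerator and denominator. Dividing top and bottom by n^5, every other term tends to 0, leaving 22/24 = 11/12.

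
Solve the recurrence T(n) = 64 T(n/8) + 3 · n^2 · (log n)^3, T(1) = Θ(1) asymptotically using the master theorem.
T(n) = Θ(n^2 · (log n)^4)

Here log_8 64 = 2 and f(n) = 3 · n^2 · (log n)^3 = Θ(n^(log_8 64) · (log n)^3). This is the extended Case 2 of the master theorem (f matches the critical exponent up to log factors), giving T(n) = Θ(n^(log_8 64) · (log n)^(3+1)) = Θ(n^2 · (log n)^4).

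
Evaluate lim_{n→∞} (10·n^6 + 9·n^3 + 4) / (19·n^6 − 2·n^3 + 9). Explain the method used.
lim = 10/19

For large n the leading n^6 terms dominate both numerator and denominator. Dividing top and bottom by n^6, every other term tends to 0, leaving 10/19.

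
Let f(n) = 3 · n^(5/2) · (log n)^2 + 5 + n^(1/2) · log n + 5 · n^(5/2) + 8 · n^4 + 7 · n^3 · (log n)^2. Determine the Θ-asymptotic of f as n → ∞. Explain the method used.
f(n) ∈ Θ(n^4)

Compare the terms by growth order. For large n, n^a · (log n)^b dominates n^a' · (log n)^b' iff a > a', or (a = a' and b > b'). Ranking the 6 terms shows the dominant one is 8 · n^4. Hence f(n) ∈ Θ(n^4).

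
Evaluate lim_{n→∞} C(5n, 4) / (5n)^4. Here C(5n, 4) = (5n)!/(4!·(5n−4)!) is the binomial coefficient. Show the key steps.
lim = 1/4! = 1/24

With N = 5n → ∞: C(N, 4) / N^4 = [N(N−1)…(N−3)] / (4! · N^4) = (1/4!) · 1 · (1 − 1/(5n)) · (1 − 2/(5n)) · (1 − 3/(5n)). Each factor → 1 as N → ∞, so the limit is 1/4! = 1/24.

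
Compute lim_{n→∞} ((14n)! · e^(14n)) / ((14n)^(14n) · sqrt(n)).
lim = sqrt(2π·14)

Stirling: (14n)! ~ sqrt(2π·14n) · (14n/e)^(14n). Hence
  (14n)! · e^(14n) / (14n)^(14n) ~ sqrt(2π·14n).
Dividing by sqrt(n): sqrt(2π·14n) / sqrt(n) = sqrt(2π·14) · n^((1−1)/2), so the limit is sqrt(2π·14).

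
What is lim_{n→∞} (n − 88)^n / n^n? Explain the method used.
lim = e^(−88)

Rewrite as (1 − 88/n)^(n). By the standard limit (1 + x/n)^n → e^x, we have (1 − 88/n)^n → e^(−88), and raising to the 1st power gives e^(−88).
More precisely, ln[(1 − 88/n)^(n)] = n · ln(1 − 88/n) = n · (-88/n + O(1/n^2)) = -88 + O(1/n) → -88.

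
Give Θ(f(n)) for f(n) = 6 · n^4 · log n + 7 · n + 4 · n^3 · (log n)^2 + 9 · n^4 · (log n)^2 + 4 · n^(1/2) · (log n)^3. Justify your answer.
f(n) ∈ Θ(n^4 · (log n)^2)

Compare the terms by growth order. For large n, n^a · (log n)^b dominates n^a' · (log n)^b' iff a > a', or (a = a' and b > b'). Ranking the 5 terms shows the dominant one is 9 · n^4 · (log n)^2. Hence f(n) ∈ Θ(n^4 · (log n)^2).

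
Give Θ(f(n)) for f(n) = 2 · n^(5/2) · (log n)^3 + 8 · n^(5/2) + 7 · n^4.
f(n) ∈ Θ(n^4)

Compare the terms by growth order. For large n, n^a · (log n)^b dominates n^a' · (log n)^b' iff a > a', or (a = a' and b > b'). Ranking the 3 terms shows the dominant one is 7 · n^4. Hence f(n) ∈ Θ(n^4).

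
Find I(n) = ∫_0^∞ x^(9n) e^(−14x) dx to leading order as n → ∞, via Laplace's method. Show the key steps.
I(n) ~ (sqrt(2π·9n) / 14) · (9n/(14e))^(9n)

Write the integrand as exp(9n ln x − 14x) and set f(x) = 9n ln x − 14x. Then f'(x) = 9n/x − 14 = 0 at x* = 9n/14, and f''(x*) = −9n/x*^2 = −14^2/(9n). Laplace's method (interior maximum) gives
  I(n) ~ e^(f(x*)) · sqrt(2π / |f''(x*)|)
        = exp(9n ln(9n/14) − 9n) · sqrt(2π · 9n / 14^2)
        = (9n/14)^(9n) e^(−9n) · sqrt(2π·9n) / 14
        = (sqrt(2π·9n) / 14) · (9n/(14e))^(9n).
This matches Γ(9n+1)/14^(9n+1) with Stirling applied to Γ.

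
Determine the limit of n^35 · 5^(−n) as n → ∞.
lim = 0

Exponentials with base > 1 dominate every fixed polynomial: for any fixed c, n^c / 5^n → 0 as n → ∞ (e.g. by the ratio test, or by writing 5^n = e^(n ln 5) and noting e^(n ln 5) / n^c → ∞). Hence n^35 · 5^(−n) = n^35 / 5^n → 0.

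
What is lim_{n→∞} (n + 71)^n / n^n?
lim = e^71

Rewrite as (1 + 71/n)^(n). By the standard limit (1 + x/n)^n → e^x, we have (1 + 71/n)^n → e^71, and raising to the 1st power gives e^71.
More precisely, ln[(1 + 71/n)^(n)] = n · ln(1 + 71/n) = n · (71/n + O(1/n^2)) = 71 + O(1/n) → 71.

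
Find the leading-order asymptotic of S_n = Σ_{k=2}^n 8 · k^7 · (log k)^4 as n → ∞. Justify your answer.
S_n ~ n^8 · (log n)^4

By integral comparison, S_n = ∫_1^n 8 · x^7 · (log x)^4 dx + O(n^7 · (log n)^4). For the integral, the leading term of ∫_1^n x^7 (log x)^4 dx is n^8/8 · (log n)^4 (by repeated integration by parts; each step lowers the log-exponent and produces a relatively O(1/log n) correction). Hence S_n ~ n^8 · (log n)^4.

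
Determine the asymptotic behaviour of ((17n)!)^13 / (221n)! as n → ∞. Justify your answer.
((17n)!)^13/(221n)! ~ ((2π·17n)^(12/2) / sqrt(13)) · 13^(−13·17n)  →  0

Write N = 17n. Stirling: N! ~ sqrt(2π N)(N/e)^N and (13N)! ~ sqrt(2π·13N)·(13N/e)^(13N).
  (N!)^13/(13N)! ~ (2π N)^(13/2) (N/e)^(13N) / [sqrt(2π·13N) (13N/e)^(13N)]
     = (2π N)^(13/2) / sqrt(2π·13N) · (N/(13N))^(13N)
     = (2π N)^((13−1)/2) / sqrt(13) · 13^(−13N).
Since 13^13 > 1, the factor 13^(−13N) decays exponentially, so the ratio → 0. Substituting N = 17n gives the stated form.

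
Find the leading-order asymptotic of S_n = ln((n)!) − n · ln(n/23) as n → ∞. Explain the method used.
S_n ~ n · (ln 23 − 1) + O(ln n)

Stirling: ln((n)!) = n ln(n) − n + O(ln n).
  S_n = n ln(n) − n − n ln(n/23) + O(ln n)
      = n ln(n) − n ln n + n ln 23 − n + O(ln n)
      = n ln 23 − n + O(ln n)
      = n (ln 23 − 1) + O(ln n).
Numerically ln(23) − 1 ≈ 2.1355.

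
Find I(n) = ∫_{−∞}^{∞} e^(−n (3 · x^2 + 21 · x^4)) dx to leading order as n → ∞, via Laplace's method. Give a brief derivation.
I(n) ~ sqrt(π/(3n))

φ(x) = 3 · x^2 + 21 · x^4 has its unique global minimum at x* = 0 (since φ'(x) = 6x + 84x^3 = 0 only at x = 0 for real x with both coefficients positive, and φ → ∞ as |x| → ∞). At x* = 0, φ(0) = 0 and φ''(0) = 6. Laplace's method then gives
  I(n) ~ sqrt(2π / (n · φ''(0))) · e^(−n φ(0)) = sqrt(2π / (6n)) = sqrt(π/(3n)).
The 21 · x^4 term contributes only at subleading order (an O(1/n) relative correction).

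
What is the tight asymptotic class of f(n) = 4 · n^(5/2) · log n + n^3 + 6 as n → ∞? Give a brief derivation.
f(n) ∈ Θ(n^3)

Compare the terms by growth order. For large n, n^a · (log n)^b dominates n^a' · (log n)^b' iff a > a', or (a = a' and b > b'). Ranking the 3 terms shows the dominant one is n^3. Hence f(n) ∈ Θ(n^3).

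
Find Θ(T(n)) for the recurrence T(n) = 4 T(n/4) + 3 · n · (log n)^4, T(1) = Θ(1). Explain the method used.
T(n) = Θ(n · (log n)^5)

Here log_4 4 = 1 and f(n) = 3 · n · (log n)^4 = Θ(n^(log_4 4) · (log n)^4). This is the extended Case 2 of the master theorem (f matches the critical exponent up to log factors), giving T(n) = Θ(n^(log_4 4) · (log n)^(4+1)) = Θ(n · (log n)^5).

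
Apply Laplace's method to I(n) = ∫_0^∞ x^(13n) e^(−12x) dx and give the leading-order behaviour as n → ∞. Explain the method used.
I(n) ~ (sqrt(2π·13n) / 12) · (13n/(12e))^(13n)

Write the integrand as exp(13n ln x − 12x) and set f(x) = 13n ln x − 12x. Then f'(x) = 13n/x − 12 = 0 at x* = 13n/12, and f''(x*) = −13n/x*^2 = −12^2/(13n). Laplace's method (interior maximum) gives
  I(n) ~ e^(f(x*)) · sqrt(2π / |f''(x*)|)
        = exp(13n ln(13n/12) − 13n) · sqrt(2π · 13n / 12^2)
        = (13n/12)^(13n) e^(−13n) · sqrt(2π·13n) / 12
        = (sqrt(2π·13n) / 12) · (13n/(12e))^(13n).
This matches Γ(13n+1)/12^(13n+1) with Stirling applied to Γ.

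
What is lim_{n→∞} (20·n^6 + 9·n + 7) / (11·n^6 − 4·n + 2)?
lim = 20/11

For large n the leading n^6 terms dominate both numerator and denominator. Dividing top and bottom by n^6, every other term tends to 0, leaving 20/11.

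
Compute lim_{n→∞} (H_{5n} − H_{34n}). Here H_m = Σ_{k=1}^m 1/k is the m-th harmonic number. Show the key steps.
lim = ln(5/34)

Euler-Maclaurin gives H_m = ln m + γ + 1/(2m) + O(1/m^2). The γ and O(1/m) terms cancel in the difference:
  H_{5n} − H_{34n} = ln(5n) − ln(34n) + O(1/n) = ln(5/34) + O(1/n).
Hence the limit is ln(5/34).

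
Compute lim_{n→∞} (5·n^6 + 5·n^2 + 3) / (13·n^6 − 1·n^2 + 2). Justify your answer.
lim = 5/13

For large n the leading n^6 terms dominate both numerator and denominator. Dividing top and bottom by n^6, every other term tends to 0, leaving 5/13.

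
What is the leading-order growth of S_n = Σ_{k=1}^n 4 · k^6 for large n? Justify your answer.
S_n ~ 4 · n^7 / 7

By integral comparison (Euler-Maclaurin), Σ_{k=1}^n 4 · k^6 = 4 · ∫_0^n x^6 dx + O(n^6) = 4 · n^7/7 + O(n^6). (Equivalently, Faulhaber's formula gives the same leading term.)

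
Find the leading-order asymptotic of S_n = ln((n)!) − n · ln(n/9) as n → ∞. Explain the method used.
S_n ~ n · (ln 9 − 1) + O(ln n)

Stirling: ln((n)!) = n ln(n) − n + O(ln n).
  S_n = n ln(n) − n − n ln(n/9) + O(ln n)
      = n ln(n) − n ln n + n ln 9 − n + O(ln n)
      = n ln 9 − n + O(ln n)
      = n (ln 9 − 1) + O(ln n).
Numerically ln(9) − 1 ≈ 1.1972.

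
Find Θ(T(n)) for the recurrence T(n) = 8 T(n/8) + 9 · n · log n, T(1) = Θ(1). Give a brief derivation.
T(n) = Θ(n · (log n)^2)

Here log_8 8 = 1 and f(n) = 9 · n · log n = Θ(n^(log_8 8) · (log n)^1). This is the extended Case 2 of the master theorem (f matches the critical exponent up to log factors), giving T(n) = Θ(n^(log_8 8) · (log n)^(1+1)) = Θ(n · (log n)^2).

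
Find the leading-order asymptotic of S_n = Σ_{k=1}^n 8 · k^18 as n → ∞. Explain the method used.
S_n ~ 8 · n^19 / 19

By integral comparison (Euler-Maclaurin), Σ_{k=1}^n 8 · k^18 = 8 · ∫_0^n x^18 dx + O(n^18) = 8 · n^19/19 + O(n^18). (Equivalently, Faulhaber's formula gives the same leading term.)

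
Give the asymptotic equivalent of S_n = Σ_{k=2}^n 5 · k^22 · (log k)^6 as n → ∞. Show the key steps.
S_n ~ 5 · n^23 · (log n)^6 / 23

By integral comparison, S_n = ∫_1^n 5 · x^22 · (log x)^6 dx + O(n^22 · (log n)^6). For the integral, the leading term of ∫_1^n x^22 (log x)^6 dx is n^23/23 · (log n)^6 (by repeated integration by parts; each step lowers the log-exponent and produces a relatively O(1/log n) correction). Hence S_n ~ 5 · n^23 · (log n)^6 / 23.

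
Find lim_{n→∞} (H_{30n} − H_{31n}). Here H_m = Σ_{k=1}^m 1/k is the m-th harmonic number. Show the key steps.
lim = ln(30/31)

Euler-Maclaurin gives H_m = ln m + γ + 1/(2m) + O(1/m^2). The γ and O(1/m) terms cancel in the difference:
  H_{30n} − H_{31n} = ln(30n) − ln(31n) + O(1/n) = ln(30/31) + O(1/n).
Hence the limit is ln(30/31).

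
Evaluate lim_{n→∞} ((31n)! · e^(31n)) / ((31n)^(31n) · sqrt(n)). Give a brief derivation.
lim = sqrt(2π·31)

Stirling: (31n)! ~ sqrt(2π·31n) · (31n/e)^(31n). Hence
  (31n)! · e^(31n) / (31n)^(31n) ~ sqrt(2π·31n).
Dividing by sqrt(n): sqrt(2π·31n) / sqrt(n) = sqrt(2π·31) · n^((1−1)/2), so the limit is sqrt(2π·31).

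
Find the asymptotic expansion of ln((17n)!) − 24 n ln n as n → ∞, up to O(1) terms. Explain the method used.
ln((17n)!) − 24 n ln n = −7 n ln n + 17(ln 17 − 1) n + (1/2) ln(2π·17n) + O(1/n)

Stirling: ln((17n)!) = 17n ln(17n) − 17n + (1/2) ln(2π·17n) + O(1/n).
Expand 17n ln(17n) = 17n (ln n + ln 17) = 17n ln n + 17n ln 17.
Subtract 24n ln n: leading term is (17 − 24) n ln n = −7 n ln n. The next term is 17n ln 17 − 17n = 17(ln 17 − 1) n. Then the (1/2) ln(2π·17n) correction.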